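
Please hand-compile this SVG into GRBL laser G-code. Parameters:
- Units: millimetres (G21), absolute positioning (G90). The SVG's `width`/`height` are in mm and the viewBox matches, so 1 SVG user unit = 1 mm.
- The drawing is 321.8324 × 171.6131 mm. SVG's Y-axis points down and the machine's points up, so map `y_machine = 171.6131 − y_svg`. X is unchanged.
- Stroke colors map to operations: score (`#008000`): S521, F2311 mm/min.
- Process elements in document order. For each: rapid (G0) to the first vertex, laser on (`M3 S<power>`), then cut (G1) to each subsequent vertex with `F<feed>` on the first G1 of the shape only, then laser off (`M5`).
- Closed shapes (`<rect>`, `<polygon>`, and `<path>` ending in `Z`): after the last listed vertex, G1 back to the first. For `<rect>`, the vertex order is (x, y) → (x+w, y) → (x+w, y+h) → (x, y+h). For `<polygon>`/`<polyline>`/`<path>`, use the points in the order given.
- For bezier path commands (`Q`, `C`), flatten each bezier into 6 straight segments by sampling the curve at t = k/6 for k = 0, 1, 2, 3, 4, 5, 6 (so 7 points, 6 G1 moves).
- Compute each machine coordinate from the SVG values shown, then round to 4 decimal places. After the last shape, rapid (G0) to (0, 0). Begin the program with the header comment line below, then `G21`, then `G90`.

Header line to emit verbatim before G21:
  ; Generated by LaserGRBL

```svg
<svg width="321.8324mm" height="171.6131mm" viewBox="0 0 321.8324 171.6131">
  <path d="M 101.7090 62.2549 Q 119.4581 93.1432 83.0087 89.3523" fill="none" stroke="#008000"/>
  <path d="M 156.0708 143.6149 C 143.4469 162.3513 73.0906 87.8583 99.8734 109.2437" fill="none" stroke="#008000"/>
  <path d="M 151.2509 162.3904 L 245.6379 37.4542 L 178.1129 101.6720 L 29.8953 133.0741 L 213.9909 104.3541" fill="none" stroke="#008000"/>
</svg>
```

; Generated by LaserGRBL
G21
G90
G0 X101.7090 Y109.3582
M3 S521
G1 X106.1199 Y100.0254 F2311
G1 X107.5197 Y92.6192
G1 X105.9085 Y87.1397
G1 X101.2862 Y83.5868
G1 X93.6530 Y81.9605
G1 X83.0087 Y82.2608
M5
G0 X156.0708 Y27.9982
M3 S521
G1 X145.6648 Y25.5236 F2311
G1 X129.9387 Y33.3343
G1 X113.1946 Y46.1772
G1 X99.7343 Y58.7993
G1 X93.8599 Y65.9477
G1 X99.8734 Y62.3694
M5
G0 X151.2509 Y9.2227
M3 S521
G1 X245.6379 Y134.1589 F2311
G1 X178.1129 Y69.9411
G1 X29.8953 Y38.5390
G1 X213.9909 Y67.2590
M5
G0 X0.0000 Y0.0000

1 u = 1 mm; y_m = 171.6131 − y.

[1] `<path>` quadratic bezier, #008000→score S521 F2311: (101.7090,109.3582) → (106.1199,100.0254) → (107.5197,92.6192) → (105.9085,87.1397) → (101.2862,83.5868) → (93.6530,81.9605) → (83.0087,82.2608)

[2] `<path>` cubic bezier, #008000→score S521 F2311: (156.0708,27.9982) → (145.6648,25.5236) → (129.9387,33.3343) → (113.1946,46.1772) → (99.7343,58.7993) → (93.8599,65.9477) → (99.8734,62.3694)

[3] `<path>` open polyline, #008000→score S521 F2311: (151.2509,9.2227) → (245.6379,134.1589) → (178.1129,69.9411) → (29.8953,38.5390) → (213.9909,67.2590)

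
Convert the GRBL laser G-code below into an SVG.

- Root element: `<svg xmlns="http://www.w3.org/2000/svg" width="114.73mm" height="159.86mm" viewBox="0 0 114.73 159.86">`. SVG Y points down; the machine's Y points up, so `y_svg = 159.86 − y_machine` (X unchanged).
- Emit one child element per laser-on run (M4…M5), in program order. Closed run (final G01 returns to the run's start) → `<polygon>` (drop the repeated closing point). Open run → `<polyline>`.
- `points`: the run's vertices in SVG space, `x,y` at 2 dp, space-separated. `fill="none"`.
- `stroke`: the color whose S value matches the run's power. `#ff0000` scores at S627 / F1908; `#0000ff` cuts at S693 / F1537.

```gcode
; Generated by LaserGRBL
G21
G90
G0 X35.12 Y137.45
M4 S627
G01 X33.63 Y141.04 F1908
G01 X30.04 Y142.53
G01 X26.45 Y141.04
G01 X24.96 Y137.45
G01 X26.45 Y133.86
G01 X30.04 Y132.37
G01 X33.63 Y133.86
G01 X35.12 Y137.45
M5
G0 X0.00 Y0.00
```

<svg xmlns="http://www.w3.org/2000/svg" width="114.73mm" height="159.86mm" viewBox="0 0 114.73 159.86">
  <polygon points="35.12,22.41 33.63,18.82 30.04,17.33 26.45,18.82 24.96,22.41 26.45,26.00 30.04,27.49 33.63,26.00" fill="none" stroke="#ff0000"/>
</svg>

y_svg = 159.86 − y_m. Every run uses S627, so all elements get stroke `#ff0000` (score).

[1] closed run; points: 35.12,22.41 33.63,18.82 30.04,17.33 26.45,18.82 24.96,22.41 26.45,26.00 30.04,27.49 33.63,26.00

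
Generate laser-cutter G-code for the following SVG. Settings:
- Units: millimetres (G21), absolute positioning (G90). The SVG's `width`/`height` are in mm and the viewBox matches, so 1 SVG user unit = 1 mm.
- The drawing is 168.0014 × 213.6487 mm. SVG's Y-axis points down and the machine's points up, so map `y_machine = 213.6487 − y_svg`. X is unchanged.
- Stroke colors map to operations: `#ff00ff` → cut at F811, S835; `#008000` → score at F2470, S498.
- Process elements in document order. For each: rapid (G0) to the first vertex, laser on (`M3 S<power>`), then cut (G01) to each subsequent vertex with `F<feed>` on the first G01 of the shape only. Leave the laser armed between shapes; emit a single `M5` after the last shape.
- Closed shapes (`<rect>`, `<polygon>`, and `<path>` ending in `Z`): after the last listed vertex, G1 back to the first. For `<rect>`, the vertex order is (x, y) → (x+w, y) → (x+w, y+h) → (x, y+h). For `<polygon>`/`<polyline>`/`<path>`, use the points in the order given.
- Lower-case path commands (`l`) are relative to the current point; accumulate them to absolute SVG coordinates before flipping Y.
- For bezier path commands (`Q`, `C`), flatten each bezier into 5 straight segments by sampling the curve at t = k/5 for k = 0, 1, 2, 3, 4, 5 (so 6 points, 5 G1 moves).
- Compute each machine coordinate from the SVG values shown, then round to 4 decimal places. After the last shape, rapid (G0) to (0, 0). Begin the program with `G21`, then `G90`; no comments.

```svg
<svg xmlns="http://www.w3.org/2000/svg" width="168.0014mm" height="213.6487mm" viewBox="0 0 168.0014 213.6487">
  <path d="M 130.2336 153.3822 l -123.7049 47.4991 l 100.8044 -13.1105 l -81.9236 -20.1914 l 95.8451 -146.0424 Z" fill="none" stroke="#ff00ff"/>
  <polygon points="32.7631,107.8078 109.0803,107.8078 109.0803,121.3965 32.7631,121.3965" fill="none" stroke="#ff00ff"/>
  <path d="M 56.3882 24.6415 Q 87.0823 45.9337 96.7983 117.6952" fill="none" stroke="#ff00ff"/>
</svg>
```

1 u = 1 mm; y_m = 213.6487 − y.

[1] `<path>` closed polygon, #ff00ff→cut S835 F811: (130.2336,60.2665) → (6.5287,12.7674) → (107.3331,25.8779) → (25.4095,46.0693) → (121.2546,192.1117) → (130.2336,60.2665) (closed)

[2] `<polygon>` rectangle, #ff00ff→cut S835 F811: (32.7631,105.8409) → (109.0803,105.8409) → (109.0803,92.2522) → (32.7631,92.2522) → (32.7631,105.8409) (closed)

[3] `<path>` quadratic bezier, #ff00ff→cut S835 F811: (56.3882,189.0072) → (67.8267,178.4715) → (77.5870,163.8984) → (85.6690,145.2876) → (92.0728,122.6393) → (96.7983,95.9535)

G21
G90
G0 X130.2336 Y60.2665
M3 S835
G01 X6.5287 Y12.7674 F811
G01 X107.3331 Y25.8779
G01 X25.4095 Y46.0693
G01 X121.2546 Y192.1117
G01 X130.2336 Y60.2665
G0 X32.7631 Y105.8409
M3 S835
G01 X109.0803 Y105.8409 F811
G01 X109.0803 Y92.2522
G01 X32.7631 Y92.2522
G01 X32.7631 Y105.8409
G0 X56.3882 Y189.0072
M3 S835
G01 X67.8267 Y178.4715 F811
G01 X77.5870 Y163.8984
G01 X85.6690 Y145.2876
G01 X92.0728 Y122.6393
G01 X96.7983 Y95.9535
M5
G0 X0.0000 Y0.0000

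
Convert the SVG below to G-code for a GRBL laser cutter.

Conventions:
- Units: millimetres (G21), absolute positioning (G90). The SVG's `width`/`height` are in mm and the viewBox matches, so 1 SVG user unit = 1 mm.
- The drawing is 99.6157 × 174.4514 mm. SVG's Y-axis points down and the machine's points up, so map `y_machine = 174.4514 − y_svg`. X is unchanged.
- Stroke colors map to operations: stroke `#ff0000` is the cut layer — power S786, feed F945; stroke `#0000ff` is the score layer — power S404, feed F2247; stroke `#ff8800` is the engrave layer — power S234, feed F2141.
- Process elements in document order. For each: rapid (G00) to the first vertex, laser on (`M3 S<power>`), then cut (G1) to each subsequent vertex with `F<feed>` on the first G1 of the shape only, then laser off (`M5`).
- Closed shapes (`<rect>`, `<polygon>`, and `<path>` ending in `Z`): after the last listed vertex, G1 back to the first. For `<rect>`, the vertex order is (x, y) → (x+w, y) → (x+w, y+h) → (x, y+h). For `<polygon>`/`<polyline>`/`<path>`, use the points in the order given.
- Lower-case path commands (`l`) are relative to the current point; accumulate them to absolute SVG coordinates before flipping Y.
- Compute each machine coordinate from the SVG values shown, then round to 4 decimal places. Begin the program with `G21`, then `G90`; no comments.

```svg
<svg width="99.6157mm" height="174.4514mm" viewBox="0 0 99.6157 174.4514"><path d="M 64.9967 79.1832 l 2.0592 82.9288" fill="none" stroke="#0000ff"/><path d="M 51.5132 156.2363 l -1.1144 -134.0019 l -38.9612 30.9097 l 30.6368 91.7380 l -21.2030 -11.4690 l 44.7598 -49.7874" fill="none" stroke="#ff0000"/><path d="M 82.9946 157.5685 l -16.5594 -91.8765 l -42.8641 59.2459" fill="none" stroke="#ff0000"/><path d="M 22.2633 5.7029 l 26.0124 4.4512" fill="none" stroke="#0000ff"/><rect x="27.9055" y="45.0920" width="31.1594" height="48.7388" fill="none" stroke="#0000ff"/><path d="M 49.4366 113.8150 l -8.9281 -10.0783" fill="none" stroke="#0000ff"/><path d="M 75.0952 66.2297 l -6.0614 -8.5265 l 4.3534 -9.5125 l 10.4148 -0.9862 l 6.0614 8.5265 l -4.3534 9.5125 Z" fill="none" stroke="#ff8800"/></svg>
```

G21
G90
G00 X64.9967 Y95.2682
M3 S404
G1 X67.0559 Y12.3394 F2247
M5
G00 X51.5132 Y18.2151
M3 S786
G1 X50.3988 Y152.2170 F945
G1 X11.4376 Y121.3073
G1 X42.0744 Y29.5693
G1 X20.8714 Y41.0383
G1 X65.6312 Y90.8257
M5
G00 X82.9946 Y16.8829
M3 S786
G1 X66.4352 Y108.7594 F945
G1 X23.5711 Y49.5135
M5
G00 X22.2633 Y168.7485
M3 S404
G1 X48.2757 Y164.2973 F2247
M5
G00 X27.9055 Y129.3594
M3 S404
G1 X59.0649 Y129.3594 F2247
G1 X59.0649 Y80.6206
G1 X27.9055 Y80.6206
G1 X27.9055 Y129.3594
M5
G00 X49.4366 Y60.6364
M3 S404
G1 X40.5085 Y70.7147 F2247
M5
G00 X75.0952 Y108.2217
M3 S234
G1 X69.0338 Y116.7482 F2141
G1 X73.3872 Y126.2607
G1 X83.8020 Y127.2469
G1 X89.8634 Y118.7204
G1 X85.5100 Y109.2079
G1 X75.0952 Y108.2217
M5

viewBox `0 0 99.6157 174.4514` with mm width/height → 1 unit = 1 mm. Flip: y_m = 174.4514 − y_svg.

**Shape 1** — `<path>` line segment, stroke `#0000ff` → score (S404, F2247). Machine vertices: (64.9967,95.2682) → (67.0559,12.3394). Open path.

**Shape 2** — `<path>` open polyline, stroke `#ff0000` → cut (S786, F945). Machine vertices: (51.5132,18.2151) → (50.3988,152.2170) → (11.4376,121.3073) → (42.0744,29.5693) → (20.8714,41.0383) → (65.6312,90.8257). Open path.

**Shape 3** — `<path>` open polyline, stroke `#ff0000` → cut (S786, F945). Machine vertices: (82.9946,16.8829) → (66.4352,108.7594) → (23.5711,49.5135). Open path.

**Shape 4** — `<path>` line segment, stroke `#0000ff` → score (S404, F2247). Machine vertices: (22.2633,168.7485) → (48.2757,164.2973). Open path.

**Shape 5** — `<rect>` rectangle, stroke `#0000ff` → score (S404, F2247). Machine vertices: (27.9055,129.3594) → (59.0649,129.3594) → (59.0649,80.6206) → (27.9055,80.6206) → (27.9055,129.3594). Closed: final G1 returns to the first vertex.

**Shape 6** — `<path>` line segment, stroke `#0000ff` → score (S404, F2247). Machine vertices: (49.4366,60.6364) → (40.5085,70.7147). Open path.

**Shape 7** — `<path>` regular polygon, stroke `#ff8800` → engrave (S234, F2141). Machine vertices: (75.0952,108.2217) → (69.0338,116.7482) → (73.3872,126.2607) → (83.8020,127.2469) → (89.8634,118.7204) → (85.5100,109.2079) → (75.0952,108.2217). Closed: final G1 returns to the first vertex.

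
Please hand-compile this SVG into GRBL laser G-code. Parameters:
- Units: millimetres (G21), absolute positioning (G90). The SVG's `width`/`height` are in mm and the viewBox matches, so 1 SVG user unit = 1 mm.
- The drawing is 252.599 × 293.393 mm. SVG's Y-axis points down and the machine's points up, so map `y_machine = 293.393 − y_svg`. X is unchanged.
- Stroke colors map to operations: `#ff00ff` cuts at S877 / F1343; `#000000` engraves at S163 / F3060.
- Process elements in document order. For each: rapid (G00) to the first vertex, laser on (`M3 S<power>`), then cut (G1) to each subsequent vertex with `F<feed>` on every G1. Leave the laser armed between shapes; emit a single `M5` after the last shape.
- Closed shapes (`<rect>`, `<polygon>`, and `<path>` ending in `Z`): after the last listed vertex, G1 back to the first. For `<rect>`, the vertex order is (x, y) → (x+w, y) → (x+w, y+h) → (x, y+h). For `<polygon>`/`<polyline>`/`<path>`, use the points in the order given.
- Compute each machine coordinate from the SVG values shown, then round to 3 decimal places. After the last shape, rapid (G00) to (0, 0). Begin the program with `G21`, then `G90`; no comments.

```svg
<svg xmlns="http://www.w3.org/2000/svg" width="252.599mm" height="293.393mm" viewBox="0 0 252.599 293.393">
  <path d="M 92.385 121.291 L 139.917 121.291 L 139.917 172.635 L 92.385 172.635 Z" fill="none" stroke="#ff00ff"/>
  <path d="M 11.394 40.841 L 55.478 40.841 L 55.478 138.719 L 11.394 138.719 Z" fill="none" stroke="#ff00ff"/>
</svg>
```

G21
G90
G00 X92.385 Y172.102
M3 S877
G1 X139.917 Y172.102 F1343
G1 X139.917 Y120.758 F1343
G1 X92.385 Y120.758 F1343
G1 X92.385 Y172.102 F1343
G00 X11.394 Y252.552
M3 S877
G1 X55.478 Y252.552 F1343
G1 X55.478 Y154.674 F1343
G1 X11.394 Y154.674 F1343
G1 X11.394 Y252.552 F1343
M5
G00 X0.000 Y0.000

1 u = 1 mm; y_m = 293.393 − y.

[1] `<path>` rectangle, #ff00ff→cut S877 F1343: (92.385,172.102) → (139.917,172.102) → (139.917,120.758) → (92.385,120.758) → (92.385,172.102) (closed)

[2] `<path>` rectangle, #ff00ff→cut S877 F1343: (11.394,252.552) → (55.478,252.552) → (55.478,154.674) → (11.394,154.674) → (11.394,252.552) (closed)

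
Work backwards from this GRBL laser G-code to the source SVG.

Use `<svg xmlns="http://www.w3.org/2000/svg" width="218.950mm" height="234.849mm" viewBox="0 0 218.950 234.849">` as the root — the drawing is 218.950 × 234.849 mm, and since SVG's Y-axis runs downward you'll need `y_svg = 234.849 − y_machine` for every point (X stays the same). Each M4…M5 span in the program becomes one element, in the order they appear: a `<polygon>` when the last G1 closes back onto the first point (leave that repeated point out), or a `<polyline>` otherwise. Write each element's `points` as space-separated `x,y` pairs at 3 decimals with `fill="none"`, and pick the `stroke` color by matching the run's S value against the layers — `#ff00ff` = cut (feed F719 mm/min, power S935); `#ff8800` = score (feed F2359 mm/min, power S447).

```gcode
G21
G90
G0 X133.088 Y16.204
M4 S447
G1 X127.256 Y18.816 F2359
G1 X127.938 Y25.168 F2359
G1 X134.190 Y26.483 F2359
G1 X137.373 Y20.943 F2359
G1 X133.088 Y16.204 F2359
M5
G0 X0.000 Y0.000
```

<svg xmlns="http://www.w3.org/2000/svg" width="218.950mm" height="234.849mm" viewBox="0 0 218.950 234.849">
  <polygon points="133.088,218.645 127.256,216.033 127.938,209.681 134.190,208.366 137.373,213.906" fill="none" stroke="#ff8800"/>
</svg>

Machine Y-up, SVG Y-down with viewBox height 234.849, so y_svg = 234.849 − y_machine; X carries over. Every run uses S447, so all elements get stroke `#ff8800` (score).

Run 1: The run returns to its start, so emit a `<polygon>` with points (Y-flipped): 133.088,218.645 127.256,216.033 127.938,209.681 134.190,208.366 137.373,213.906.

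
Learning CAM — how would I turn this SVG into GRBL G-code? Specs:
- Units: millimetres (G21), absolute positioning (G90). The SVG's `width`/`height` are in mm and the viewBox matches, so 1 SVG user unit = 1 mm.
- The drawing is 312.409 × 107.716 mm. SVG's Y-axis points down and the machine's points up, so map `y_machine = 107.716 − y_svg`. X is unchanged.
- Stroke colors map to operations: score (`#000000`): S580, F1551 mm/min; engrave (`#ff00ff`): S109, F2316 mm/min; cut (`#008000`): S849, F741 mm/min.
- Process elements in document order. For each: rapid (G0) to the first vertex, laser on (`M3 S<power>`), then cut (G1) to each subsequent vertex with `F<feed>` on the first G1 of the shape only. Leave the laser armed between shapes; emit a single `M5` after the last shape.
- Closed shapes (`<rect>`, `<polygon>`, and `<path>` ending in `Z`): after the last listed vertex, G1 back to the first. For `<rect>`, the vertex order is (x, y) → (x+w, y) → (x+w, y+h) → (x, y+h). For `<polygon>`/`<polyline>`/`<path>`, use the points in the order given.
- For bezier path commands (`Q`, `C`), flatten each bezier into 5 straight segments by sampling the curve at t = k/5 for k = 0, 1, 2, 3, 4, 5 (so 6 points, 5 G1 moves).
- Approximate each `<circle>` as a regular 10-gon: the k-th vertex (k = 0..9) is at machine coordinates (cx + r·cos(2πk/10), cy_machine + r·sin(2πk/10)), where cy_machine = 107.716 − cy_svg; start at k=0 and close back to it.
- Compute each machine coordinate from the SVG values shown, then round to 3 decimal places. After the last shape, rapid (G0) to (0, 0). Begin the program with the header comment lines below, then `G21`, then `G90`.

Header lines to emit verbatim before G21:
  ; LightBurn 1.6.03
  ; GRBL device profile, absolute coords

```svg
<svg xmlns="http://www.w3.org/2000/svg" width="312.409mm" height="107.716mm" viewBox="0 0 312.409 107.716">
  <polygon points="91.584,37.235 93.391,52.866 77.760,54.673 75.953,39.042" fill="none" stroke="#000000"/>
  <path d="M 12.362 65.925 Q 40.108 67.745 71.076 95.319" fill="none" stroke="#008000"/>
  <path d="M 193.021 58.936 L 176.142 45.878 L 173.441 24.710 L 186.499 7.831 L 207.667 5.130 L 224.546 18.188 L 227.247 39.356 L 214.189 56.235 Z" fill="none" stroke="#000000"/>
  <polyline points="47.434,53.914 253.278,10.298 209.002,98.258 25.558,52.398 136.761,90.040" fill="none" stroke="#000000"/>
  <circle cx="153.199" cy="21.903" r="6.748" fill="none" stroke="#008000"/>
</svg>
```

; LightBurn 1.6.03
; GRBL device profile, absolute coords
G21
G90
G0 X91.584 Y70.481
M3 S580
G1 X93.391 Y54.850 F1551
G1 X77.760 Y53.043
G1 X75.953 Y68.674
G1 X91.584 Y70.481
G0 X12.362 Y41.791
M3 S849
G1 X23.589 Y40.033 F741
G1 X35.074 Y36.214
G1 X46.817 Y30.336
G1 X58.818 Y22.396
G1 X71.076 Y12.397
G0 X193.021 Y48.780
M3 S580
G1 X176.142 Y61.838 F1551
G1 X173.441 Y83.006
G1 X186.499 Y99.885
G1 X207.667 Y102.586
G1 X224.546 Y89.528
G1 X227.247 Y68.360
G1 X214.189 Y51.481
G1 X193.021 Y48.780
G0 X47.434 Y53.802
M3 S580
G1 X253.278 Y97.418 F1551
G1 X209.002 Y9.458
G1 X25.558 Y55.318
G1 X136.761 Y17.676
G0 X159.947 Y85.813
M3 S849
G1 X158.658 Y89.779 F741
G1 X155.284 Y92.231
G1 X151.114 Y92.231
G1 X147.740 Y89.779
G1 X146.451 Y85.813
G1 X147.740 Y81.847
G1 X151.114 Y79.395
G1 X155.284 Y79.395
G1 X158.658 Y81.847
G1 X159.947 Y85.813
M5
G0 X0.000 Y0.000

1 u = 1 mm; y_m = 107.716 − y.

[1] `<polygon>` regular polygon, #000000→score S580 F1551: (91.584,70.481) → (93.391,54.850) → (77.760,53.043) → (75.953,68.674) → (91.584,70.481) (closed)

[2] `<path>` quadratic bezier, #008000→cut S849 F741: (12.362,41.791) → (23.589,40.033) → (35.074,36.214) → (46.817,30.336) → (58.818,22.396) → (71.076,12.397)

[3] `<path>` regular polygon, #000000→score S580 F1551: (193.021,48.780) → (176.142,61.838) → (173.441,83.006) → (186.499,99.885) → (207.667,102.586) → (224.546,89.528) → (227.247,68.360) → (214.189,51.481) → (193.021,48.780) (closed)

[4] `<polyline>` open polyline, #000000→score S580 F1551: (47.434,53.802) → (253.278,97.418) → (209.002,9.458) → (25.558,55.318) → (136.761,17.676)

[5] `<circle>` circle, #008000→cut S849 F741: (159.947,85.813) → (158.658,89.779) → (155.284,92.231) → (151.114,92.231) → (147.740,89.779) → (146.451,85.813) → (147.740,81.847) → (151.114,79.395) → (155.284,79.395) → (158.658,81.847) → (159.947,85.813) (closed)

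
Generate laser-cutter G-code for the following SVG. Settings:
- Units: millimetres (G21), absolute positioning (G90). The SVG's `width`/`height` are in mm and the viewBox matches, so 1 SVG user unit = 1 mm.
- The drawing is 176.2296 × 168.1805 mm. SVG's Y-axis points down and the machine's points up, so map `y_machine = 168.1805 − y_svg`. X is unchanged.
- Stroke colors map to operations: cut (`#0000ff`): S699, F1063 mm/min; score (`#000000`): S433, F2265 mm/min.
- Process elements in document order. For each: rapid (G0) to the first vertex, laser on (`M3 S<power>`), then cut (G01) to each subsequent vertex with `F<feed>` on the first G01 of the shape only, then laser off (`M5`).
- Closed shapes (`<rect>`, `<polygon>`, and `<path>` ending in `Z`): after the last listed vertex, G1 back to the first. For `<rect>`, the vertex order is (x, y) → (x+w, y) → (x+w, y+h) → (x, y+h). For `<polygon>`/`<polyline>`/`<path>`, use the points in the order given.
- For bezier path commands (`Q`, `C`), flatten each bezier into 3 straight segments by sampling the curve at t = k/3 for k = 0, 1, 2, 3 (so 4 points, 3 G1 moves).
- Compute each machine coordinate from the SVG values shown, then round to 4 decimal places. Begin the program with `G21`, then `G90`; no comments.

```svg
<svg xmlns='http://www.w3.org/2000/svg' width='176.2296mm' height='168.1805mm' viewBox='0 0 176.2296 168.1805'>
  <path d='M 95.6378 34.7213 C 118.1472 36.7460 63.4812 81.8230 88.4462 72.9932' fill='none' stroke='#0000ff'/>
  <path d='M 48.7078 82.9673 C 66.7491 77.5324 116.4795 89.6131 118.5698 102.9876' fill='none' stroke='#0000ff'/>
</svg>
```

Since the viewBox matches the mm dimensions, user units are millimetres directly. The only transform is the Y-flip y_m = 168.1805 − y_svg.

Shape 1 is a cubic bezier drawn with `<path>`. Its stroke #0000ff means cut at S699, F1063. After flipping Y the toolpath is (95.6378,133.4592) → (98.2297,120.6748) → (84.2172,100.7354) → (88.4462,95.1873).

Shape 2 is a cubic bezier drawn with `<path>`. Its stroke #0000ff means cut at S699, F1063. After flipping Y the toolpath is (48.7078,85.2132) → (74.3740,85.4104) → (103.5376,77.5353) → (118.5698,65.1929).

G21
G90
G0 X95.6378 Y133.4592
M3 S699
G01 X98.2297 Y120.6748 F1063
G01 X84.2172 Y100.7354
G01 X88.4462 Y95.1873
M5
G0 X48.7078 Y85.2132
M3 S699
G01 X74.3740 Y85.4104 F1063
G01 X103.5376 Y77.5353
G01 X118.5698 Y65.1929
M5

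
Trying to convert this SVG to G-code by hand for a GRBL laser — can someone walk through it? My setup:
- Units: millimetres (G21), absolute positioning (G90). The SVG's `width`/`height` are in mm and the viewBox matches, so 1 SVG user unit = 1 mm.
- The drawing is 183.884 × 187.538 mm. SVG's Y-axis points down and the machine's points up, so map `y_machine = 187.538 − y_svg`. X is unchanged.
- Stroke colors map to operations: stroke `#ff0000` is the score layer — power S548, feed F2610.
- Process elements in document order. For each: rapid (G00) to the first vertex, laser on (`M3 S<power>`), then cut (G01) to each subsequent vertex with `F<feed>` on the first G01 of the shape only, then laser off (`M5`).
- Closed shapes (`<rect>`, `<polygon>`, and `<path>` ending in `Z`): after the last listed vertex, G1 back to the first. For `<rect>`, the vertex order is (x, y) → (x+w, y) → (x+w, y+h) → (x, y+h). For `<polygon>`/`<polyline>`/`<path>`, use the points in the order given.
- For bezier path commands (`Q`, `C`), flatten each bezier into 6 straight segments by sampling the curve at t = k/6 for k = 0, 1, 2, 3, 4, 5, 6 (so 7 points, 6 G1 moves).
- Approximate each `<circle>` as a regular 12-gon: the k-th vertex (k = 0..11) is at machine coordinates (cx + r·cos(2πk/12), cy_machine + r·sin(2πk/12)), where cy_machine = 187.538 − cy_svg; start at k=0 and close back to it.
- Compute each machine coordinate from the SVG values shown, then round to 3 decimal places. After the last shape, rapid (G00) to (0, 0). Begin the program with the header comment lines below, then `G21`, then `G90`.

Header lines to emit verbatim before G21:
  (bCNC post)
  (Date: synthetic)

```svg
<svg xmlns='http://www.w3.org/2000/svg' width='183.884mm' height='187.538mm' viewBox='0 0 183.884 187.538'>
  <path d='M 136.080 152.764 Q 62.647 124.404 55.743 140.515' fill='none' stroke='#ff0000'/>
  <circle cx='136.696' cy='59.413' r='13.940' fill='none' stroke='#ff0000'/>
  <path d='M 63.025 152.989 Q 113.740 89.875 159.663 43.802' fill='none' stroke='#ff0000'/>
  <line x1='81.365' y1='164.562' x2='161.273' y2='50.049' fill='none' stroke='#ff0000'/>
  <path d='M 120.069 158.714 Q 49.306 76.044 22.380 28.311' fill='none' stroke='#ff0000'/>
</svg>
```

(bCNC post)
(Date: synthetic)
G21
G90
G00 X136.080 Y34.774
M3 S548
G01 X113.450 Y42.992 F2610
G01 X94.517 Y48.739
G01 X79.279 Y52.016
G01 X67.738 Y52.822
G01 X59.892 Y51.158
G01 X55.743 Y47.023
M5
G00 X150.636 Y128.125
M3 S548
G01 X148.768 Y135.095 F2610
G01 X143.666 Y140.197
G01 X136.696 Y142.065
G01 X129.726 Y140.197
G01 X124.624 Y135.095
G01 X122.756 Y128.125
G01 X124.624 Y121.155
G01 X129.726 Y116.053
G01 X136.696 Y114.185
G01 X143.666 Y116.053
G01 X148.768 Y121.155
G01 X150.636 Y128.125
M5
G00 X63.025 Y34.549
M3 S548
G01 X79.797 Y55.114 F2610
G01 X96.303 Y74.732
G01 X112.542 Y93.403
G01 X128.515 Y111.127
G01 X144.222 Y127.905
G01 X159.663 Y143.736
M5
G00 X81.365 Y22.976
M3 S548
G01 X161.273 Y137.489 F2610
M5
G00 X120.069 Y28.824
M3 S548
G01 X97.699 Y55.410 F2610
G01 X77.764 Y80.055
G01 X60.265 Y102.760
G01 X45.201 Y123.523
G01 X32.573 Y142.346
G01 X22.380 Y159.227
M5
G00 X0.000 Y0.000

Since the viewBox matches the mm dimensions, user units are millimetres directly. The only transform is the Y-flip y_m = 187.538 − y_svg.

Shape 1 is a quadratic bezier drawn with `<path>`. Its stroke #ff0000 means score at S548, F2610. After flipping Y the toolpath is (136.080,34.774) → (113.450,42.992) → (94.517,48.739) → (79.279,52.016) → (67.738,52.822) → (59.892,51.158) → (55.743,47.023).

Shape 2 is a circle drawn with `<circle>`. Its stroke #ff0000 means score at S548, F2610. After flipping Y the toolpath is (150.636,128.125) → (148.768,135.095) → (143.666,140.197) → (136.696,142.065) → (129.726,140.197) → (124.624,135.095) → (122.756,128.125) → (124.624,121.155) → (129.726,116.053) → (136.696,114.185) → (143.666,116.053) → (148.768,121.155) → (150.636,128.125), returning to the start.

Shape 3 is a quadratic bezier drawn with `<path>`. Its stroke #ff0000 means score at S548, F2610. After flipping Y the toolpath is (63.025,34.549) → (79.797,55.114) → (96.303,74.732) → (112.542,93.403) → (128.515,111.127) → (144.222,127.905) → (159.663,143.736).

Shape 4 is a line segment drawn with `<line>`. Its stroke #ff0000 means score at S548, F2610. After flipping Y the toolpath is (81.365,22.976) → (161.273,137.489).

Shape 5 is a quadratic bezier drawn with `<path>`. Its stroke #ff0000 means score at S548, F2610. After flipping Y the toolpath is (120.069,28.824) → (97.699,55.410) → (77.764,80.055) → (60.265,102.760) → (45.201,123.523) → (32.573,142.346) → (22.380,159.227).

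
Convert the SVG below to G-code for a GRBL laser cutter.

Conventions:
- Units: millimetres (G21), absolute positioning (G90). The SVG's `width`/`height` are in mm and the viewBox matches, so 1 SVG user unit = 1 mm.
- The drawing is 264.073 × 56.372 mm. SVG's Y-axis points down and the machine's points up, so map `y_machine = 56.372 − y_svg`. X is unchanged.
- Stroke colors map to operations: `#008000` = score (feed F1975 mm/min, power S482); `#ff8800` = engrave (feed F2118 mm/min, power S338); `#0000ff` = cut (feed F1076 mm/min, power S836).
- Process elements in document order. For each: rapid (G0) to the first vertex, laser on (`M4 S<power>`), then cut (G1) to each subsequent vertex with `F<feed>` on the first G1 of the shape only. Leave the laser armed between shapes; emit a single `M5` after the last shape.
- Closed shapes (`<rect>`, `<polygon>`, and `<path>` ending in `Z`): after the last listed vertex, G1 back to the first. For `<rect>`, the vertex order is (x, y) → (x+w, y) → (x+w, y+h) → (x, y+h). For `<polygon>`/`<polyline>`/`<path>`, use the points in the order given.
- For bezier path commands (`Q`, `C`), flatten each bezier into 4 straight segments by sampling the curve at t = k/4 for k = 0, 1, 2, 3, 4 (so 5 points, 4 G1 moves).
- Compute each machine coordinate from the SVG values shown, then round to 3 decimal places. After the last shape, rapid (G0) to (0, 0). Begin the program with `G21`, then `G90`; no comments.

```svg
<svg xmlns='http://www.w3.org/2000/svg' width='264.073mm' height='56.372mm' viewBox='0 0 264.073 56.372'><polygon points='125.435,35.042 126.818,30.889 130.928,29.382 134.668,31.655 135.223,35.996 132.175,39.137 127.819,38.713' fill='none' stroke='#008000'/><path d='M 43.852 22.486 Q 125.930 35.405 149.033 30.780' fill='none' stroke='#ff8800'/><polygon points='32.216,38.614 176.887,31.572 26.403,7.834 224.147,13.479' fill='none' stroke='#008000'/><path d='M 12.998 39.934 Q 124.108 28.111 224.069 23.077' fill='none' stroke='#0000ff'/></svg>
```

G21
G90
G0 X125.435 Y21.330
M4 S482
G1 X126.818 Y25.483 F1975
G1 X130.928 Y26.990
G1 X134.668 Y24.717
G1 X135.223 Y20.376
G1 X132.175 Y17.235
G1 X127.819 Y17.659
G1 X125.435 Y21.330
G0 X43.852 Y33.886
M4 S338
G1 X81.205 Y28.523 F2118
G1 X111.186 Y25.353
G1 X133.796 Y24.376
G1 X149.033 Y25.592
G0 X32.216 Y17.758
M4 S482
G1 X176.887 Y24.800 F1975
G1 X26.403 Y48.538
G1 X224.147 Y42.893
G1 X32.216 Y17.758
G0 X12.998 Y16.438
M4 S836
G1 X67.856 Y21.925 F1076
G1 X121.321 Y26.564
G1 X173.392 Y30.354
G1 X224.069 Y33.295
M5
G0 X0.000 Y0.000

viewBox `0 0 264.073 56.372` with mm width/height → 1 unit = 1 mm. Flip: y_m = 56.372 − y_svg.

**Shape 1** — `<polygon>` regular polygon, stroke `#008000` → score (S482, F1975). Machine vertices: (125.435,21.330) → (126.818,25.483) → (130.928,26.990) → (134.668,24.717) → (135.223,20.376) → (132.175,17.235) → (127.819,17.659) → (125.435,21.330). Closed: final G1 returns to the first vertex.

**Shape 2** — `<path>` quadratic bezier, stroke `#ff8800` → engrave (S338, F2118). Control points (SVG): P0=(43.852,22.486), P1=(125.930,35.405), P2=(149.033,30.780); sampled at t=k/4. Machine vertices: (43.852,33.886) → (81.205,28.523) → (111.186,25.353) → (133.796,24.376) → (149.033,25.592). Open path.

**Shape 3** — `<polygon>` closed polygon, stroke `#008000` → score (S482, F1975). Machine vertices: (32.216,17.758) → (176.887,24.800) → (26.403,48.538) → (224.147,42.893) → (32.216,17.758). Closed: final G1 returns to the first vertex.

**Shape 4** — `<path>` quadratic bezier, stroke `#0000ff` → cut (S836, F1076). Control points (SVG): P0=(12.998,39.934), P1=(124.108,28.111), P2=(224.069,23.077); sampled at t=k/4. Machine vertices: (12.998,16.438) → (67.856,21.925) → (121.321,26.564) → (173.392,30.354) → (224.069,33.295). Open path.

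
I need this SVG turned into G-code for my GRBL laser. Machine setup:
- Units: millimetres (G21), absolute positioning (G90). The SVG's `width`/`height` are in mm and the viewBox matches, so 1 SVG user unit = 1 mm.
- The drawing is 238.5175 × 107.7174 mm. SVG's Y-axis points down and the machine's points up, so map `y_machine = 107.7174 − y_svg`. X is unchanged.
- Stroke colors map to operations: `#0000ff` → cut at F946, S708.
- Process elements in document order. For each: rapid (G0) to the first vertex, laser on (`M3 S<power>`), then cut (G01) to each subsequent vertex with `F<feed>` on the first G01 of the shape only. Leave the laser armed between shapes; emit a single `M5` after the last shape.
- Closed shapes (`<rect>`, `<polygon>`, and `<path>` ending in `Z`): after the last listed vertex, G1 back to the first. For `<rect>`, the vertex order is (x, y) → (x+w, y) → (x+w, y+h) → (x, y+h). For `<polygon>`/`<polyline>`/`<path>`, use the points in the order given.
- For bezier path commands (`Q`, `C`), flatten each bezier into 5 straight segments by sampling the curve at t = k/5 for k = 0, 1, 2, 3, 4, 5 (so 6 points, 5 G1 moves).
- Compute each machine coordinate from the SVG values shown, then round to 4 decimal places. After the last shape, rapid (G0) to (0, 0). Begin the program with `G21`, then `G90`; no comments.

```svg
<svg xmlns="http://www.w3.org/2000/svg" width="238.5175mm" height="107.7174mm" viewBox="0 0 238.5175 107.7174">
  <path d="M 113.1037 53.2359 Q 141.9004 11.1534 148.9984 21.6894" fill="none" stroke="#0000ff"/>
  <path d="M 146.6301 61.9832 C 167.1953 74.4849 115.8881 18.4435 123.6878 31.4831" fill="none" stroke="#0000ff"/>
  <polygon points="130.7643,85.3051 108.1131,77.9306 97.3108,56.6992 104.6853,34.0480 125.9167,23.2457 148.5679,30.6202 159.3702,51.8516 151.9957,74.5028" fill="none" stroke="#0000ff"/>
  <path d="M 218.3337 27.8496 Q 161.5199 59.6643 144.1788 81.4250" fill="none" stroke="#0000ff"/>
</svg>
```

G21
G90
G0 X113.1037 Y54.4815
M3 S708
G01 X123.7544 Y69.2098 F946
G01 X132.6693 Y79.7285
G01 X139.8482 Y86.0378
G01 X145.2913 Y88.1377
G01 X148.9984 Y86.0280
G0 X146.6301 Y45.7342
M3 S708
G01 X151.3924 Y45.3574 F946
G01 X145.1923 Y54.8249
G01 X134.3168 Y67.5309
G01 X125.0530 Y76.8693
G01 X123.6878 Y76.2343
G0 X130.7643 Y22.4123
M3 S708
G01 X108.1131 Y29.7868 F946
G01 X97.3108 Y51.0182
G01 X104.6853 Y73.6694
G01 X125.9167 Y84.4717
G01 X148.5679 Y77.0972
G01 X159.3702 Y55.8658
G01 X151.9957 Y33.2146
G01 X130.7643 Y22.4123
G0 X218.3337 Y79.8678
M3 S708
G01 X197.1871 Y67.5441 F946
G01 X179.1983 Y56.0247
G01 X164.3673 Y45.3096
G01 X152.6941 Y35.3988
G01 X144.1788 Y26.2924
M5
G0 X0.0000 Y0.0000

1 u = 1 mm; y_m = 107.7174 − y.

[1] `<path>` quadratic bezier, #0000ff→cut S708 F946: (113.1037,54.4815) → (123.7544,69.2098) → (132.6693,79.7285) → (139.8482,86.0378) → (145.2913,88.1377) → (148.9984,86.0280)

[2] `<path>` cubic bezier, #0000ff→cut S708 F946: (146.6301,45.7342) → (151.3924,45.3574) → (145.1923,54.8249) → (134.3168,67.5309) → (125.0530,76.8693) → (123.6878,76.2343)

[3] `<polygon>` regular polygon, #0000ff→cut S708 F946: (130.7643,22.4123) → (108.1131,29.7868) → (97.3108,51.0182) → (104.6853,73.6694) → (125.9167,84.4717) → (148.5679,77.0972) → (159.3702,55.8658) → (151.9957,33.2146) → (130.7643,22.4123) (closed)

[4] `<path>` quadratic bezier, #0000ff→cut S708 F946: (218.3337,79.8678) → (197.1871,67.5441) → (179.1983,56.0247) → (164.3673,45.3096) → (152.6941,35.3988) → (144.1788,26.2924)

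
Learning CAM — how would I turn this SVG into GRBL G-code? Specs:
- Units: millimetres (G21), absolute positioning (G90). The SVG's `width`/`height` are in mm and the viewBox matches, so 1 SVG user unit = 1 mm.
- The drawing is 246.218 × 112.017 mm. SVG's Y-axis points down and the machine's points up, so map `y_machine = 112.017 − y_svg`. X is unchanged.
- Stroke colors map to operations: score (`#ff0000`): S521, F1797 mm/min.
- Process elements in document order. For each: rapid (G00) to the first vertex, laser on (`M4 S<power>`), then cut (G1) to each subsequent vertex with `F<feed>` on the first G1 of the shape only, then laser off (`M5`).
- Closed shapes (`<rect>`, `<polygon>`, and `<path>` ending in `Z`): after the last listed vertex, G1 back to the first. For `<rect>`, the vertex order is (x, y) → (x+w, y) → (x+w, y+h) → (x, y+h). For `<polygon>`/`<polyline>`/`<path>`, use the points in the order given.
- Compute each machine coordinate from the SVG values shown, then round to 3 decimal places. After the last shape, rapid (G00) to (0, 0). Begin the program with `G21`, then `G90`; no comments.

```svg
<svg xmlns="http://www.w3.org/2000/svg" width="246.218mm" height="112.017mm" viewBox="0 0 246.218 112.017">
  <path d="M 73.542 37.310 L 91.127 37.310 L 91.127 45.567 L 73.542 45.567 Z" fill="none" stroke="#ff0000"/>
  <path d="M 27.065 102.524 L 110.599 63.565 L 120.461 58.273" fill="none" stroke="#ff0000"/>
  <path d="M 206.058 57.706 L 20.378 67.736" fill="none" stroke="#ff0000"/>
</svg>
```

1 u = 1 mm; y_m = 112.017 − y.

[1] `<path>` rectangle, #ff0000→score S521 F1797: (73.542,74.707) → (91.127,74.707) → (91.127,66.450) → (73.542,66.450) → (73.542,74.707) (closed)

[2] `<path>` open polyline, #ff0000→score S521 F1797: (27.065,9.493) → (110.599,48.452) → (120.461,53.744)

[3] `<path>` line segment, #ff0000→score S521 F1797: (206.058,54.311) → (20.378,44.281)

G21
G90
G00 X73.542 Y74.707
M4 S521
G1 X91.127 Y74.707 F1797
G1 X91.127 Y66.450
G1 X73.542 Y66.450
G1 X73.542 Y74.707
M5
G00 X27.065 Y9.493
M4 S521
G1 X110.599 Y48.452 F1797
G1 X120.461 Y53.744
M5
G00 X206.058 Y54.311
M4 S521
G1 X20.378 Y44.281 F1797
M5
G00 X0.000 Y0.000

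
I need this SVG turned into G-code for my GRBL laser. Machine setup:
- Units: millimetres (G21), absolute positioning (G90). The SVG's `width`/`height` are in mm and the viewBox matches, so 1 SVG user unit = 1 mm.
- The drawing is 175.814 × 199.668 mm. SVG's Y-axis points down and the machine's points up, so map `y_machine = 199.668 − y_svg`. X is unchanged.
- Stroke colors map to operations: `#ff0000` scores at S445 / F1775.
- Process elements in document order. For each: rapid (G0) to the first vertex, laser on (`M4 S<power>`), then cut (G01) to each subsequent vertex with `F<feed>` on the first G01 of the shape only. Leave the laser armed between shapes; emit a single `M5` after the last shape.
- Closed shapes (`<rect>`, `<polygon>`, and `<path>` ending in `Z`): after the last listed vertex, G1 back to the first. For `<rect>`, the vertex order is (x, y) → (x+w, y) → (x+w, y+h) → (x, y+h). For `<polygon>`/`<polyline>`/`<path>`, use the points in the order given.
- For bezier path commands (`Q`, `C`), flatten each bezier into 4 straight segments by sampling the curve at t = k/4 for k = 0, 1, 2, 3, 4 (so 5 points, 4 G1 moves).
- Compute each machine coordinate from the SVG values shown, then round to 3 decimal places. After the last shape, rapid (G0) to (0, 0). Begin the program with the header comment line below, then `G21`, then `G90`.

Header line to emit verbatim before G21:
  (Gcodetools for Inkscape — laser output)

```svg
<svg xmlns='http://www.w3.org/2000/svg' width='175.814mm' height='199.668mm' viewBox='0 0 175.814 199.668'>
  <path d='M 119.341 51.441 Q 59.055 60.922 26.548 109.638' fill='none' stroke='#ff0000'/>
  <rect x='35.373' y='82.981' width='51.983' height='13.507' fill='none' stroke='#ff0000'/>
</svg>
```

(Gcodetools for Inkscape — laser output)
G21
G90
G0 X119.341 Y148.227
M4 S445
G01 X90.934 Y141.034 F1775
G01 X66.000 Y128.937
G01 X44.538 Y111.936
G01 X26.548 Y90.030
G0 X35.373 Y116.687
M4 S445
G01 X87.356 Y116.687 F1775
G01 X87.356 Y103.180
G01 X35.373 Y103.180
G01 X35.373 Y116.687
M5
G0 X0.000 Y0.000

1 u = 1 mm; y_m = 199.668 − y.

[1] `<path>` quadratic bezier, #ff0000→score S445 F1775: (119.341,148.227) → (90.934,141.034) → (66.000,128.937) → (44.538,111.936) → (26.548,90.030)

[2] `<rect>` rectangle, #ff0000→score S445 F1775: (35.373,116.687) → (87.356,116.687) → (87.356,103.180) → (35.373,103.180) → (35.373,116.687) (closed)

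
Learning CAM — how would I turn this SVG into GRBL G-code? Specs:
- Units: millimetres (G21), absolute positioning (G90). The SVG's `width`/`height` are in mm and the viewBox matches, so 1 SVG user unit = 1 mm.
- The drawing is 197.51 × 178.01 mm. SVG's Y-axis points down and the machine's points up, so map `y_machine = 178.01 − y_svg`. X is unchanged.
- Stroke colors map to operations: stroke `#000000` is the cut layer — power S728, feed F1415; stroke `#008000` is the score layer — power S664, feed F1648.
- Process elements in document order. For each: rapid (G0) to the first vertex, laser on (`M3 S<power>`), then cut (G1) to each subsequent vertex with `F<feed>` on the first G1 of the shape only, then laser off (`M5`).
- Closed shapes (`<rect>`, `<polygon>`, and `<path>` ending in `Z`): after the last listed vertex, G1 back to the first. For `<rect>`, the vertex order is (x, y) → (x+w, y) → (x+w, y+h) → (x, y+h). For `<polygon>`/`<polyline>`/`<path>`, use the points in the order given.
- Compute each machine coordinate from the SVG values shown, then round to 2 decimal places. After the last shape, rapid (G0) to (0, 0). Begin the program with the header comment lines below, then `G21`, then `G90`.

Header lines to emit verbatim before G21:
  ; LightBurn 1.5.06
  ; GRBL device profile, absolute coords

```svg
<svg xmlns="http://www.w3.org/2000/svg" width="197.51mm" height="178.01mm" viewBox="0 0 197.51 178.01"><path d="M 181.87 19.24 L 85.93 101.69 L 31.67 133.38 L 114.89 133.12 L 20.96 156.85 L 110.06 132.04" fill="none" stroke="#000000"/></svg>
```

; LightBurn 1.5.06
; GRBL device profile, absolute coords
G21
G90
G0 X181.87 Y158.77
M3 S728
G1 X85.93 Y76.32 F1415
G1 X31.67 Y44.63
G1 X114.89 Y44.89
G1 X20.96 Y21.16
G1 X110.06 Y45.97
M5
G0 X0.00 Y0.00

Since the viewBox matches the mm dimensions, user units are millimetres directly. The only transform is the Y-flip y_m = 178.01 − y_svg.

Shape 1 is a open polyline drawn with `<path>`. Its stroke #000000 means cut at S728, F1415. After flipping Y the toolpath is (181.87,158.77) → (85.93,76.32) → (31.67,44.63) → (114.89,44.89) → (20.96,21.16) → (110.06,45.97).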